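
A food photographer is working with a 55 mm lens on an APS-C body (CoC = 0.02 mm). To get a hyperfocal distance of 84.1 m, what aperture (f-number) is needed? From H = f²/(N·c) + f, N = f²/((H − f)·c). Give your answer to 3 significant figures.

f/1.80

Rearrange H = f²/(N·c) + f for N: N = f² / ((H − f)·c).
N = 55² / ((84100 − 55) × 0.02) = 3025 / 1681 ≈ 1.80.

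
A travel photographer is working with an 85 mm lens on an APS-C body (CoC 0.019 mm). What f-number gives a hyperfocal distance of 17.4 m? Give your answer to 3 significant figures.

f/22

Rearrange H = f²/(N·c) + f for N: N = f² / ((H − f)·c).
N = 85² / ((17400 − 85) × 0.019) = 7225 / 329.0 ≈ 22.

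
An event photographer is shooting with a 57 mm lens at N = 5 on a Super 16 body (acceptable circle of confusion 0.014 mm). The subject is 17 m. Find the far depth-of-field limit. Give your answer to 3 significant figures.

26.8 m

Hyperfocal distance H = f²/(N·c) + f = 57²/(5 × 0.014) + 57 = 3249/0.07 + 57 ≈ 46471.3 mm ≈ 46.47 m.
Far limit Df = s·(H − f)/(H − s) = 17000 × (46471.3 − 57) / (46471.3 − 17000) = 17000 × 46414.3 / 29471.3 ≈ 26773 mm ≈ 26.8 m.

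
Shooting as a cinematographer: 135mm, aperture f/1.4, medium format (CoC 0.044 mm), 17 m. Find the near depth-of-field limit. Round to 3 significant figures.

Hyperfocal distance H = f²/(N·c) + f = 135²/(1.4 × 0.044) + 135 = 18225/0.0616 + 135 ≈ 295995.4 mm ≈ 296.0 m.
Near limit Dn = s·(H − f)/(H + s − 2f) = 17000 × (295995.4 − 135) / (295995.4 + 17000 − 2 × 135) = 17000 × 295860.4 / 312725.4 ≈ 16083 mm ≈ 16.1 m.

16.1 m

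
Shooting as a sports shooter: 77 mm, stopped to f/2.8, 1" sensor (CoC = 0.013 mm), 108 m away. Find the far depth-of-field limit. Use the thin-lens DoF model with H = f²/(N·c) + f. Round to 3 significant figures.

Hyperfocal distance H = f²/(N·c) + f = 77²/(2.8 × 0.013) + 77 = 5929/0.0364 + 77 ≈ 162961.6 mm ≈ 163.0 m.
Far limit Df = s·(H − f)/(H − s) = 108000 × (162961.6 − 77) / (162961.6 − 108000) = 108000 × 162884.6 / 54961.6 ≈ 320070 mm ≈ 320 m.

320 m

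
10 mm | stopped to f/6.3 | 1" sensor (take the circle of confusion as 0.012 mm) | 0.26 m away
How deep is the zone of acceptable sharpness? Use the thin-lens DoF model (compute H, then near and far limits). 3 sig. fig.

102 mm

Hyperfocal distance H = f²/(N·c) + f = 10²/(6.3 × 0.012) + 10 = 100/0.0756 + 10 ≈ 1332.8 mm ≈ 1.333 m.
Near limit Dn = s·(H − f)/(H + s − 2f) = 260 × (1332.8 − 10) / (1332.8 + 260 − 2 × 10) = 260 × 1322.8 / 1572.8 ≈ 218.67 mm.
Far limit Df = s·(H − f)/(H − s) = 260 × (1332.8 − 10) / (1332.8 − 260) = 260 × 1322.8 / 1072.8 ≈ 320.59 mm.
Depth of field = Df − Dn = 320.59 − 218.67 ≈ 101.92 mm.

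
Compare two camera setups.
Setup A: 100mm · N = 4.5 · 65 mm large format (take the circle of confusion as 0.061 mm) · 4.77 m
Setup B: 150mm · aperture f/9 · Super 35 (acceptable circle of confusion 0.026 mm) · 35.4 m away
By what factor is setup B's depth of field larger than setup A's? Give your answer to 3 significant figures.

24.1

Setup A: H = 100²/(4.5×0.061) + 100 ≈ 36529.9 mm; DoF = Df − Dn = 5471.4 − 4228.0 ≈ 1243.4 mm.
Setup B: H = 150²/(9×0.026) + 150 ≈ 96303.8 mm; DoF = Df − Dn = 55889 − 25904 ≈ 29985 mm.
Ratio = 29985 / 1243.4 ≈ 24.1.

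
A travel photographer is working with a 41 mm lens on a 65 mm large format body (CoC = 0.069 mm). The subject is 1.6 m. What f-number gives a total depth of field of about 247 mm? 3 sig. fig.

f/1.20

Write h = H − f = f²/(N·c). The thin-lens limits are Dn = s·h/(h + (s−f)) and Df = s·h/(h − (s−f)), so DoF = Df − Dn = 2·s·(s−f)·h / (h² − (s−f)²).
That is a quadratic in h: DoF·h² − 2·s·(s−f)·h − DoF·(s−f)² = 0 ⇒ h = (s−f)·(s + √(s² + DoF²)) / DoF = 1559 × (1600 + √(1600² + 247²)) / 247 = 1559 × (1600 + 1618.95) / 247 ≈ 20317 mm.
Then N = f²/(c·h) = 41² / (0.069 × 20317) = 1681 / 1401.9 ≈ 1.20.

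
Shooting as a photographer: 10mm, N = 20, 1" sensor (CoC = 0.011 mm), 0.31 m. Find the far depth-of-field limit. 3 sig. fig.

Hyperfocal distance H = f²/(N·c) + f = 10²/(20 × 0.011) + 10 = 100/0.22 + 10 ≈ 464.5 mm ≈ 0.465 m.
Far limit Df = s·(H − f)/(H − s) = 310 × (464.5 − 10) / (464.5 − 310) = 310 × 454.5 / 154.5 ≈ 911.76 mm ≈ 0.912 m.

0.912 m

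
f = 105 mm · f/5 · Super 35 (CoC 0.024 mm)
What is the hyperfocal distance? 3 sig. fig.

Hyperfocal distance H = f²/(N·c) + f = 105²/(5 × 0.024) + 105 = 11025/0.12 + 105 ≈ 91980.0 mm ≈ 92.0 m.

92.0 m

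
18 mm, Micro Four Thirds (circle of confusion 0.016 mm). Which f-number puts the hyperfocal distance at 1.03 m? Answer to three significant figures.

Rearrange H = f²/(N·c) + f for N: N = f² / ((H − f)·c).
N = 18² / ((1030 − 18) × 0.016) = 324 / 16.19 ≈ 20.

f/20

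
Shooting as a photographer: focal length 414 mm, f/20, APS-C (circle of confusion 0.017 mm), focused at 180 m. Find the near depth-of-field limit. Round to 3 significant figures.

133 m

Hyperfocal distance H = f²/(N·c) + f = 414²/(20 × 0.017) + 414 = 171396/0.34 + 414 ≈ 504519.9 mm ≈ 504.5 m.
Near limit Dn = s·(H − f)/(H + s − 2f) = 180000 × (504519.9 − 414) / (504519.9 + 180000 − 2 × 414) = 180000 × 504105.9 / 683691.9 ≈ 132719 mm ≈ 133 m.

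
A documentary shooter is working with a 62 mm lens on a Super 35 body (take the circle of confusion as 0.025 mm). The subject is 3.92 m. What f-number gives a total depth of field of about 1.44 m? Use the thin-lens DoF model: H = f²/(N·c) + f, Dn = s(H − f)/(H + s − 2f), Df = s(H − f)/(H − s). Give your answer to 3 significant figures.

f/7.09

Write h = H − f = f²/(N·c). The thin-lens limits are Dn = s·h/(h + (s−f)) and Df = s·h/(h − (s−f)), so DoF = Df − Dn = 2·s·(s−f)·h / (h² − (s−f)²).
That is a quadratic in h: DoF·h² − 2·s·(s−f)·h − DoF·(s−f)² = 0 ⇒ h = (s−f)·(s + √(s² + DoF²)) / DoF = 3858 × (3920 + √(3920² + 1440²)) / 1440 = 3858 × (3920 + 4176.12) / 1440 ≈ 21691 mm.
Then N = f²/(c·h) = 62² / (0.025 × 21691) = 3844 / 542.27 ≈ 7.09.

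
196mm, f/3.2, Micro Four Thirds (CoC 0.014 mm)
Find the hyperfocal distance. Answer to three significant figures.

Hyperfocal distance H = f²/(N·c) + f = 196²/(3.2 × 0.014) + 196 = 38416/0.0448 + 196 ≈ 857696.0 mm ≈ 858 m.

858 m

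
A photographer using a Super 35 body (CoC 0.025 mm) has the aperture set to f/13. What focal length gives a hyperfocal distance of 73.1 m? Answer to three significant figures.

154 mm

From H = f²/(N·c) + f, with f ≪ H: f ≈ √(H·N·c) = √(73100 × 13 × 0.025) = √23758 ≈ 154.1 mm.
The +f correction barely moves this — solving exactly, f² + N·c·f − N·c·H = 0 ⇒ f = (−N·c + √((N·c)² + 4·N·c·H))/2 = (−0.325 + √95030)/2 ≈ 153.97 mm, so f ≈ 154 mm.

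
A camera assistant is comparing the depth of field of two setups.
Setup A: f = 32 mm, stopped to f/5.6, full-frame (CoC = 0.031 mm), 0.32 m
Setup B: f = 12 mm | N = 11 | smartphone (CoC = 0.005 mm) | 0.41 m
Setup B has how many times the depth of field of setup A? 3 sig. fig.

Setup A: H = 32²/(5.6×0.031) + 32 ≈ 5930.6 mm; DoF = Df − Dn = 336.426 − 305.103 ≈ 31.323 mm.
Setup B: H = 12²/(11×0.005) + 12 ≈ 2630.2 mm; DoF = Df − Dn = 483.50 − 355.90 ≈ 127.60 mm.
Ratio = 127.60 / 31.323 ≈ 4.07.

4.07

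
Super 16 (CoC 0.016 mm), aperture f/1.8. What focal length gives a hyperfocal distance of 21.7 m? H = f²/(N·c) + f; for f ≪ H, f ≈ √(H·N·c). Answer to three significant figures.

25.0 mm

From H = f²/(N·c) + f, with f ≪ H: f ≈ √(H·N·c) = √(21700 × 1.8 × 0.016) = √624.96 ≈ 25.00 mm.
The +f correction barely moves this — solving exactly, f² + N·c·f − N·c·H = 0 ⇒ f = (−N·c + √((N·c)² + 4·N·c·H))/2 = (−0.0288 + √2499.8)/2 ≈ 24.985 mm, so f ≈ 25.0 mm.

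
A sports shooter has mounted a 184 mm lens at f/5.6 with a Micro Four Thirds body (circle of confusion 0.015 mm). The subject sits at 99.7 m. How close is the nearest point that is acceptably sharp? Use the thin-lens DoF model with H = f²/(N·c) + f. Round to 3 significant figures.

80.0 m

Hyperfocal distance H = f²/(N·c) + f = 184²/(5.6 × 0.015) + 184 = 33856/0.084 + 184 ≈ 403231.6 mm ≈ 403.2 m.
Near limit Dn = s·(H − f)/(H + s − 2f) = 99700 × (403231.6 − 184) / (403231.6 + 99700 − 2 × 184) = 99700 × 403047.6 / 502563.6 ≈ 79958 mm ≈ 80.0 m.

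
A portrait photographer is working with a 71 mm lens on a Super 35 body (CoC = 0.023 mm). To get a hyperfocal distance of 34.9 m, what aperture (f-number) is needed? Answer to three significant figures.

Rearrange H = f²/(N·c) + f for N: N = f² / ((H − f)·c).
N = 71² / ((34900 − 71) × 0.023) = 5041 / 801.1 ≈ 6.29.

f/6.29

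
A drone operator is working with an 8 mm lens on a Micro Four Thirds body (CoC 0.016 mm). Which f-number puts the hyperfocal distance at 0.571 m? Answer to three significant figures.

Rearrange H = f²/(N·c) + f for N: N = f² / ((H − f)·c).
N = 8² / ((571 − 8) × 0.016) = 64 / 9.008 ≈ 7.10.

f/7.10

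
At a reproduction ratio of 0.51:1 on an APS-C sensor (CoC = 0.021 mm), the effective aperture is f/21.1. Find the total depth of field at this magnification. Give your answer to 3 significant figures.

At magnification m, DoF ≈ 2·N_eff·c/m² = 2 × 21.1 × 0.021 / 0.51² = 0.8862 / 0.2601 ≈ 3.41 mm.

3.41 mm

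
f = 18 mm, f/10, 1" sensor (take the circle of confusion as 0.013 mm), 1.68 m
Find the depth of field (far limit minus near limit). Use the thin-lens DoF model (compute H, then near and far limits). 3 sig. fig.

4.03 m

Hyperfocal distance H = f²/(N·c) + f = 18²/(10 × 0.013) + 18 = 324/0.13 + 18 ≈ 2510.3 mm ≈ 2.510 m.
Near limit Dn = s·(H − f)/(H + s − 2f) = 1680 × (2510.3 − 18) / (2510.3 + 1680 − 2 × 18) = 1680 × 2492.3 / 4154.3 ≈ 1007.9 mm.
Far limit Df = s·(H − f)/(H − s) = 1680 × (2510.3 − 18) / (2510.3 − 1680) = 1680 × 2492.3 / 830.3 ≈ 5042.8 mm.
Depth of field = Df − Dn = 5042.8 − 1007.9 ≈ 4034.9 mm ≈ 4.03 m.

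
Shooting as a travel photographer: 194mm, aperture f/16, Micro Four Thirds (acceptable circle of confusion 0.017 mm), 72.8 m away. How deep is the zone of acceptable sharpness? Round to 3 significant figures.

Hyperfocal distance H = f²/(N·c) + f = 194²/(16 × 0.017) + 194 = 37636/0.272 + 194 ≈ 138561.6 mm ≈ 138.6 m.
Near limit Dn = s·(H − f)/(H + s − 2f) = 72800 × (138561.6 − 194) / (138561.6 + 72800 − 2 × 194) = 72800 × 138367.6 / 210973.6 ≈ 47746 mm.
Far limit Df = s·(H − f)/(H − s) = 72800 × (138561.6 − 194) / (138561.6 − 72800) = 72800 × 138367.6 / 65761.6 ≈ 153177 mm.
Depth of field = Df − Dn = 153177 − 47746 ≈ 105431 mm ≈ 105 m.

105 m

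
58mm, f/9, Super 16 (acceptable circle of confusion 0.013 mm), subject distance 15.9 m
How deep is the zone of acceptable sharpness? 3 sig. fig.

Hyperfocal distance H = f²/(N·c) + f = 58²/(9 × 0.013) + 58 = 3364/0.117 + 58 ≈ 28810.1 mm ≈ 28.81 m.
Near limit Dn = s·(H − f)/(H + s − 2f) = 15900 × (28810.1 − 58) / (28810.1 + 15900 − 2 × 58) = 15900 × 28752.1 / 44594.1 ≈ 10252 mm.
Far limit Df = s·(H − f)/(H − s) = 15900 × (28810.1 − 58) / (28810.1 − 15900) = 15900 × 28752.1 / 12910.1 ≈ 35411 mm.
Depth of field = Df − Dn = 35411 − 10252 ≈ 25159 mm ≈ 25.2 m.

25.2 m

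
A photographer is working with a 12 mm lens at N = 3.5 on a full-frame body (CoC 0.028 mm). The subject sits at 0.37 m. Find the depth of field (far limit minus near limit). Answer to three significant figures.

Hyperfocal distance H = f²/(N·c) + f = 12²/(3.5 × 0.028) + 12 = 144/0.098 + 12 ≈ 1481.4 mm ≈ 1.481 m.
Near limit Dn = s·(H − f)/(H + s − 2f) = 370 × (1481.4 − 12) / (1481.4 + 370 − 2 × 12) = 370 × 1469.4 / 1827.4 ≈ 297.51 mm.
Far limit Df = s·(H − f)/(H − s) = 370 × (1481.4 − 12) / (1481.4 − 370) = 370 × 1469.4 / 1111.4 ≈ 489.18 mm.
Depth of field = Df − Dn = 489.18 − 297.51 ≈ 191.67 mm.

192 mm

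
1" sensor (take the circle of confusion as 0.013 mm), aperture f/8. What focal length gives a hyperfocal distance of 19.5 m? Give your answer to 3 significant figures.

From H = f²/(N·c) + f, with f ≪ H: f ≈ √(H·N·c) = √(19500 × 8 × 0.013) = √2028.0 ≈ 45.03 mm.
The +f correction barely moves this — solving exactly, f² + N·c·f − N·c·H = 0 ⇒ f = (−N·c + √((N·c)² + 4·N·c·H))/2 = (−0.104 + √8112.0)/2 ≈ 44.981 mm, so f ≈ 45.0 mm.

45.0 mm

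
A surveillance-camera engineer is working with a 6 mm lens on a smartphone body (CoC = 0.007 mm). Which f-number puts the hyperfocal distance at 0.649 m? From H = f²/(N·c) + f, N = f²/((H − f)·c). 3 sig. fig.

Rearrange H = f²/(N·c) + f for N: N = f² / ((H − f)·c).
N = 6² / ((649 − 6) × 0.007) = 36 / 4.501 ≈ 8.

f/8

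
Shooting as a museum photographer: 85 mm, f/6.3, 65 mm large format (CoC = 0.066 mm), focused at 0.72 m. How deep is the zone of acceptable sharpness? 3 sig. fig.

Hyperfocal distance H = f²/(N·c) + f = 85²/(6.3 × 0.066) + 85 = 7225/0.4158 + 85 ≈ 17461.1 mm ≈ 17.46 m.
Near limit Dn = s·(H − f)/(H + s − 2f) = 720 × (17461.1 − 85) / (17461.1 + 720 − 2 × 85) = 720 × 17376.1 / 18011.1 ≈ 694.616 mm.
Far limit Df = s·(H − f)/(H − s) = 720 × (17461.1 − 85) / (17461.1 − 720) = 720 × 17376.1 / 16741.1 ≈ 747.310 mm.
Depth of field = Df − Dn = 747.310 − 694.616 ≈ 52.694 mm.

52.7 mm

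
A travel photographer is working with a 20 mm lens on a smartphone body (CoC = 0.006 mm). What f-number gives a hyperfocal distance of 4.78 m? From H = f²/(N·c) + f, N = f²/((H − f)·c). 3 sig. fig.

f/14

Rearrange H = f²/(N·c) + f for N: N = f² / ((H − f)·c).
N = 20² / ((4780 − 20) × 0.006) = 400 / 28.56 ≈ 14.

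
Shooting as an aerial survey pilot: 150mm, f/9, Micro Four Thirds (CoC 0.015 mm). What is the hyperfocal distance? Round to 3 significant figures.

167 m

Hyperfocal distance H = f²/(N·c) + f = 150²/(9 × 0.015) + 150 = 22500/0.135 + 150 ≈ 166816.7 mm ≈ 167 m.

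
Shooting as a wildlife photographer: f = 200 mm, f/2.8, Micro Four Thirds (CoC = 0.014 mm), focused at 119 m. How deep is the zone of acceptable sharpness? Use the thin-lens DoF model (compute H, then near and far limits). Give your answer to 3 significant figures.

Hyperfocal distance H = f²/(N·c) + f = 200²/(2.8 × 0.014) + 200 = 40000/0.0392 + 200 ≈ 1020608.2 mm ≈ 1021 m.
Near limit Dn = s·(H − f)/(H + s − 2f) = 119000 × (1020608.2 − 200) / (1020608.2 + 119000 − 2 × 200) = 119000 × 1020408.2 / 1139208.2 ≈ 106590 mm.
Far limit Df = s·(H − f)/(H − s) = 119000 × (1020608.2 − 200) / (1020608.2 − 119000) = 119000 × 1020408.2 / 901608.2 ≈ 134680 mm.
Depth of field = Df − Dn = 134680 − 106590 ≈ 28090 mm ≈ 28.1 m.

28.1 m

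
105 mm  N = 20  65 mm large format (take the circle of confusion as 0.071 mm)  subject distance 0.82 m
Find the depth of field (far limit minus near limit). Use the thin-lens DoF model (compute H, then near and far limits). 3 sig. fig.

Hyperfocal distance H = f²/(N·c) + f = 105²/(20 × 0.071) + 105 = 11025/1.42 + 105 ≈ 7869.1 mm ≈ 7.869 m.
Near limit Dn = s·(H − f)/(H + s − 2f) = 820 × (7869.1 − 105) / (7869.1 + 820 − 2 × 105) = 820 × 7764.1 / 8479.1 ≈ 750.85 mm.
Far limit Df = s·(H − f)/(H − s) = 820 × (7869.1 − 105) / (7869.1 − 820) = 820 × 7764.1 / 7049.1 ≈ 903.17 mm.
Depth of field = Df − Dn = 903.17 − 750.85 ≈ 152.32 mm.

152 mm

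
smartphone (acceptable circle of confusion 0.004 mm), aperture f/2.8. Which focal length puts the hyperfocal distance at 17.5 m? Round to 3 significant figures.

From H = f²/(N·c) + f, with f ≪ H: f ≈ √(H·N·c) = √(17500 × 2.8 × 0.004) = √196.00 ≈ 14.00 mm.
The +f correction barely moves this — solving exactly, f² + N·c·f − N·c·H = 0 ⇒ f = (−N·c + √((N·c)² + 4·N·c·H))/2 = (−0.0112 + √784.00)/2 ≈ 13.994 mm, so f ≈ 14.0 mm.

14.0 mm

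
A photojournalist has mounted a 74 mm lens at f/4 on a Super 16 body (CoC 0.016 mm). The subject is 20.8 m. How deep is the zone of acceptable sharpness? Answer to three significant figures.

Hyperfocal distance H = f²/(N·c) + f = 74²/(4 × 0.016) + 74 = 5476/0.064 + 74 ≈ 85636.5 mm ≈ 85.64 m.
Near limit Dn = s·(H − f)/(H + s − 2f) = 20800 × (85636.5 − 74) / (85636.5 + 20800 − 2 × 74) = 20800 × 85562.5 / 106288.5 ≈ 16744 mm.
Far limit Df = s·(H − f)/(H − s) = 20800 × (85636.5 − 74) / (85636.5 − 20800) = 20800 × 85562.5 / 64836.5 ≈ 27449 mm.
Depth of field = Df − Dn = 27449 − 16744 ≈ 10705 mm ≈ 10.7 m.

10.7 m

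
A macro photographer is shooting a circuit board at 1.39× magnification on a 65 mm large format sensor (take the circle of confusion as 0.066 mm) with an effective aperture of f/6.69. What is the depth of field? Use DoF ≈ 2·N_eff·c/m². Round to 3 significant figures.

At magnification m, DoF ≈ 2·N_eff·c/m² = 2 × 6.69 × 0.066 / 1.39² = 0.8831 / 1.932 ≈ 0.457 mm.

0.457 mm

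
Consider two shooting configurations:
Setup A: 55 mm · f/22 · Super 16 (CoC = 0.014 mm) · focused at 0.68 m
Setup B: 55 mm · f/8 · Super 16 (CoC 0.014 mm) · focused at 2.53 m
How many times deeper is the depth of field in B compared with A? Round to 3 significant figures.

5.38

Setup A: H = 55²/(22×0.014) + 55 ≈ 9876.4 mm; DoF = Df − Dn = 726.214 − 639.316 ≈ 86.898 mm.
Setup B: H = 55²/(8×0.014) + 55 ≈ 27063.9 mm; DoF = Df − Dn = 2785.23 − 2317.62 ≈ 467.61 mm.
Ratio = 467.61 / 86.898 ≈ 5.38.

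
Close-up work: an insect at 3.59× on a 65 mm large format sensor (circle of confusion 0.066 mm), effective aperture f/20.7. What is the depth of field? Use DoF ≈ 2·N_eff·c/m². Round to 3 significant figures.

0.212 mm

At magnification m, DoF ≈ 2·N_eff·c/m² = 2 × 20.7 × 0.066 / 3.59² = 2.732 / 12.89 ≈ 0.212 mm.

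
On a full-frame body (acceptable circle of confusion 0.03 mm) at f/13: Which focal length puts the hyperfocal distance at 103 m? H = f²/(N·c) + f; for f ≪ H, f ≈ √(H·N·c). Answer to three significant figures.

From H = f²/(N·c) + f, with f ≪ H: f ≈ √(H·N·c) = √(103000 × 13 × 0.03) = √40170 ≈ 200.4 mm.
The +f correction barely moves this — solving exactly, f² + N·c·f − N·c·H = 0 ⇒ f = (−N·c + √((N·c)² + 4·N·c·H))/2 = (−0.39 + √160680)/2 ≈ 200.23 mm, so f ≈ 200 mm.

200 mm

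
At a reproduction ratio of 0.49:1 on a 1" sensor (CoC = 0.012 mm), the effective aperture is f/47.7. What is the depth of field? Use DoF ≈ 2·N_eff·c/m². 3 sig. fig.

At magnification m, DoF ≈ 2·N_eff·c/m² = 2 × 47.7 × 0.012 / 0.49² = 1.145 / 0.2401 ≈ 4.77 mm.

4.77 mm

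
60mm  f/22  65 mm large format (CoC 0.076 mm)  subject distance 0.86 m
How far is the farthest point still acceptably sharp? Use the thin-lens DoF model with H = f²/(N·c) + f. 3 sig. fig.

1.37 m

Hyperfocal distance H = f²/(N·c) + f = 60²/(22 × 0.076) + 60 = 3600/1.672 + 60 ≈ 2213.1 mm ≈ 2.213 m.
Far limit Df = s·(H − f)/(H − s) = 860 × (2213.1 − 60) / (2213.1 − 860) = 860 × 2153.1 / 1353.1 ≈ 1368.5 mm ≈ 1.37 m.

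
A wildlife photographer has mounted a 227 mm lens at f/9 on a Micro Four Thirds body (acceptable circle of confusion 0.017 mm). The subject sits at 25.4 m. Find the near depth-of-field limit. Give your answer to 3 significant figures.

23.6 m

Hyperfocal distance H = f²/(N·c) + f = 227²/(9 × 0.017) + 227 = 51529/0.153 + 227 ≈ 337017.8 mm ≈ 337.0 m.
Near limit Dn = s·(H − f)/(H + s − 2f) = 25400 × (337017.8 − 227) / (337017.8 + 25400 − 2 × 227) = 25400 × 336790.8 / 361963.8 ≈ 23634 mm ≈ 23.6 m.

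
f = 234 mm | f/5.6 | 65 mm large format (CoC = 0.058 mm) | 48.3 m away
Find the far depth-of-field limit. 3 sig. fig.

67.6 m

Hyperfocal distance H = f²/(N·c) + f = 234²/(5.6 × 0.058) + 234 = 54756/0.3248 + 234 ≈ 168817.7 mm ≈ 168.8 m.
Far limit Df = s·(H − f)/(H − s) = 48300 × (168817.7 − 234) / (168817.7 − 48300) = 48300 × 168583.7 / 120517.7 ≈ 67563 mm ≈ 67.6 m.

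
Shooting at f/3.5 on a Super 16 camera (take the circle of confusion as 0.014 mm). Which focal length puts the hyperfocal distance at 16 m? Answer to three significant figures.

28.0 mm

From H = f²/(N·c) + f, with f ≪ H: f ≈ √(H·N·c) = √(16000 × 3.5 × 0.014) = √784.00 ≈ 28.00 mm.
The +f correction barely moves this — solving exactly, f² + N·c·f − N·c·H = 0 ⇒ f = (−N·c + √((N·c)² + 4·N·c·H))/2 = (−0.049 + √3136.0)/2 ≈ 27.976 mm, so f ≈ 28.0 mm.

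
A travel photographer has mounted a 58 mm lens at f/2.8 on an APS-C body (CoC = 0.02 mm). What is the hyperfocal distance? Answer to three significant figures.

60.1 m

Hyperfocal distance H = f²/(N·c) + f = 58²/(2.8 × 0.02) + 58 = 3364/0.056 + 58 ≈ 60129.4 mm ≈ 60.1 m.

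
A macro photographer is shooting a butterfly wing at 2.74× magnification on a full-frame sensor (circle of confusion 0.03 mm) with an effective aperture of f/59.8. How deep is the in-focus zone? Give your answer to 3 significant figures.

0.478 mm

At magnification m, DoF ≈ 2·N_eff·c/m² = 2 × 59.8 × 0.03 / 2.74² = 3.588 / 7.508 ≈ 0.478 mm.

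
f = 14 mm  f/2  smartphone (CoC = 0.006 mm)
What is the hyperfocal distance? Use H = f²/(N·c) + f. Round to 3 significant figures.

16.3 m

Hyperfocal distance H = f²/(N·c) + f = 14²/(2 × 0.006) + 14 = 196/0.012 + 14 ≈ 16347.3 mm ≈ 16.3 m.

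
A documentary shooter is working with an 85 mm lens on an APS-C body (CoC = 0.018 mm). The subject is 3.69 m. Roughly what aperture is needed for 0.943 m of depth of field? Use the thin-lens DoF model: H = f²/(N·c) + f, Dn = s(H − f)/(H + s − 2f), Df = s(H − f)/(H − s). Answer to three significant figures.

Write h = H − f = f²/(N·c). The thin-lens limits are Dn = s·h/(h + (s−f)) and Df = s·h/(h − (s−f)), so DoF = Df − Dn = 2·s·(s−f)·h / (h² − (s−f)²).
That is a quadratic in h: DoF·h² − 2·s·(s−f)·h − DoF·(s−f)² = 0 ⇒ h = (s−f)·(s + √(s² + DoF²)) / DoF = 3605 × (3690 + √(3690² + 943²)) / 943 = 3605 × (3690 + 3808.59) / 943 ≈ 28666 mm.
Then N = f²/(c·h) = 85² / (0.018 × 28666) = 7225 / 516.00 ≈ 14.

f/14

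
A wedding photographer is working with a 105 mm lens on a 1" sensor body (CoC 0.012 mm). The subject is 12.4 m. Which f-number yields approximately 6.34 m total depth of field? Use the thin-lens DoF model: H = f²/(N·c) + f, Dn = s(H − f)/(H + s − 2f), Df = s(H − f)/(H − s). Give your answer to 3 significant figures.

f/18

Write h = H − f = f²/(N·c). The thin-lens limits are Dn = s·h/(h + (s−f)) and Df = s·h/(h − (s−f)), so DoF = Df − Dn = 2·s·(s−f)·h / (h² − (s−f)²).
That is a quadratic in h: DoF·h² − 2·s·(s−f)·h − DoF·(s−f)² = 0 ⇒ h = (s−f)·(s + √(s² + DoF²)) / DoF = 12295 × (12400 + √(12400² + 6340²)) / 6340 = 12295 × (12400 + 13926.8) / 6340 ≈ 51055 mm.
Then N = f²/(c·h) = 105² / (0.012 × 51055) = 11025 / 612.66 ≈ 18.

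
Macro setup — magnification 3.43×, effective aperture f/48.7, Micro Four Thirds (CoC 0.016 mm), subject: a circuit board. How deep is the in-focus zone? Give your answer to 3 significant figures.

At magnification m, DoF ≈ 2·N_eff·c/m² = 2 × 48.7 × 0.016 / 3.43² = 1.558 / 11.76 ≈ 0.132 mm.

0.132 mm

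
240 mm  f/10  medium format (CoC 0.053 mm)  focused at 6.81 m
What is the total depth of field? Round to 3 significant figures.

0.826 m

Hyperfocal distance H = f²/(N·c) + f = 240²/(10 × 0.053) + 240 = 57600/0.53 + 240 ≈ 108919.2 mm ≈ 108.9 m.
Near limit Dn = s·(H − f)/(H + s − 2f) = 6810 × (108919.2 − 240) / (108919.2 + 6810 − 2 × 240) = 6810 × 108679.2 / 115249.2 ≈ 6421.78 mm.
Far limit Df = s·(H − f)/(H − s) = 6810 × (108919.2 − 240) / (108919.2 − 6810) = 6810 × 108679.2 / 102109.2 ≈ 7248.17 mm.
Depth of field = Df − Dn = 7248.17 − 6421.78 ≈ 826.39 mm ≈ 0.826 m.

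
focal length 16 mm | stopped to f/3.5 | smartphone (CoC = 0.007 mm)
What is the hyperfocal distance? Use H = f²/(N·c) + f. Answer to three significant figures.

Hyperfocal distance H = f²/(N·c) + f = 16²/(3.5 × 0.007) + 16 = 256/0.0245 + 16 ≈ 10465.0 mm ≈ 10.5 m.

10.5 m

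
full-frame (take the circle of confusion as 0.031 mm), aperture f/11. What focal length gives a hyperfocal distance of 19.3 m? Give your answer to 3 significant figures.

From H = f²/(N·c) + f, with f ≪ H: f ≈ √(H·N·c) = √(19300 × 11 × 0.031) = √6581.3 ≈ 81.13 mm.
Exact: f² + N·c·f − N·c·H = 0 ⇒ f = (−N·c + √((N·c)² + 4·N·c·H))/2 = (−0.341 + √26325)/2 ≈ 80.955 mm ≈ 81.0 mm.

81.0 mm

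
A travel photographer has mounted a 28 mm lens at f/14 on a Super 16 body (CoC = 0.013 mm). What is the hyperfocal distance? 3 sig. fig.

Hyperfocal distance H = f²/(N·c) + f = 28²/(14 × 0.013) + 28 = 784/0.182 + 28 ≈ 4335.7 mm ≈ 4.34 m.

4.34 m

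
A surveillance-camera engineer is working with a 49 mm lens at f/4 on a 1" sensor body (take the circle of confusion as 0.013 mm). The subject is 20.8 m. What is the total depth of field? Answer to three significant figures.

Hyperfocal distance H = f²/(N·c) + f = 49²/(4 × 0.013) + 49 = 2401/0.052 + 49 ≈ 46222.1 mm ≈ 46.22 m.
Near limit Dn = s·(H − f)/(H + s − 2f) = 20800 × (46222.1 − 49) / (46222.1 + 20800 − 2 × 49) = 20800 × 46173.1 / 66924.1 ≈ 14351 mm.
Far limit Df = s·(H − f)/(H − s) = 20800 × (46222.1 − 49) / (46222.1 − 20800) = 20800 × 46173.1 / 25422.1 ≈ 37778 mm.
Depth of field = Df − Dn = 37778 − 14351 ≈ 23427 mm ≈ 23.4 m.

23.4 m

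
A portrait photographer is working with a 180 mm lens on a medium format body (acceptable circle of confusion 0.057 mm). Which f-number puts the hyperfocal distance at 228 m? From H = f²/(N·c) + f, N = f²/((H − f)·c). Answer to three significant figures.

f/2.50

Rearrange H = f²/(N·c) + f for N: N = f² / ((H − f)·c).
N = 180² / ((228000 − 180) × 0.057) = 32400 / 12986 ≈ 2.50.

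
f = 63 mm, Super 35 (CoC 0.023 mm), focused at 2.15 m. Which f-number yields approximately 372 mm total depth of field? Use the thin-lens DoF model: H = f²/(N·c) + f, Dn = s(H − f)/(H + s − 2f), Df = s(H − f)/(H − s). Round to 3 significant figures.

f/7.10

Write h = H − f = f²/(N·c). The thin-lens limits are Dn = s·h/(h + (s−f)) and Df = s·h/(h − (s−f)), so DoF = Df − Dn = 2·s·(s−f)·h / (h² − (s−f)²).
That is a quadratic in h: DoF·h² − 2·s·(s−f)·h − DoF·(s−f)² = 0 ⇒ h = (s−f)·(s + √(s² + DoF²)) / DoF = 2087 × (2150 + √(2150² + 372²)) / 372 = 2087 × (2150 + 2181.95) / 372 ≈ 24303 mm.
Then N = f²/(c·h) = 63² / (0.023 × 24303) = 3969 / 558.97 ≈ 7.10.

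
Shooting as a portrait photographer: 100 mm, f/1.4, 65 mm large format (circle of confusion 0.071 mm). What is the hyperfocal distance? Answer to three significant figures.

Hyperfocal distance H = f²/(N·c) + f = 100²/(1.4 × 0.071) + 100 = 10000/0.0994 + 100 ≈ 100703.6 mm ≈ 101 m.

101 m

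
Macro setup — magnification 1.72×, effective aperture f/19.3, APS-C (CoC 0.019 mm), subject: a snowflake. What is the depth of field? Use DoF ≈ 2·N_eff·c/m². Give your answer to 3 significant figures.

At magnification m, DoF ≈ 2·N_eff·c/m² = 2 × 19.3 × 0.019 / 1.72² = 0.7334 / 2.958 ≈ 0.248 mm.

0.248 mm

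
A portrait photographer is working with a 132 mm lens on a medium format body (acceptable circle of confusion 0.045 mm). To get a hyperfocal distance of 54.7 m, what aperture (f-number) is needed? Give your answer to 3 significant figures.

f/7.10

Rearrange H = f²/(N·c) + f for N: N = f² / ((H − f)·c).
N = 132² / ((54700 − 132) × 0.045) = 17424 / 2456 ≈ 7.10.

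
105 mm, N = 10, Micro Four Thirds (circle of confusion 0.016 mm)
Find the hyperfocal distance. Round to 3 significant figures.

Hyperfocal distance H = f²/(N·c) + f = 105²/(10 × 0.016) + 105 = 11025/0.16 + 105 ≈ 69011.2 mm ≈ 69.0 m.

69.0 m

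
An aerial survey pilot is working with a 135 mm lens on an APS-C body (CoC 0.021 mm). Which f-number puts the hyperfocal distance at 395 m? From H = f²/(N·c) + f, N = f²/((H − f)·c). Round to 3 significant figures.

Rearrange H = f²/(N·c) + f for N: N = f² / ((H − f)·c).
N = 135² / ((395000 − 135) × 0.021) = 18225 / 8292 ≈ 2.20.

f/2.20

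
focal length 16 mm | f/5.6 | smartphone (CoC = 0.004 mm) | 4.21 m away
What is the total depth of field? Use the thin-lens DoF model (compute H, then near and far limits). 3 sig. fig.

Hyperfocal distance H = f²/(N·c) + f = 16²/(5.6 × 0.004) + 16 = 256/0.0224 + 16 ≈ 11444.6 mm ≈ 11.44 m.
Near limit Dn = s·(H − f)/(H + s − 2f) = 4210 × (11444.6 − 16) / (11444.6 + 4210 − 2 × 16) = 4210 × 11428.6 / 15622.6 ≈ 3079.8 mm.
Far limit Df = s·(H − f)/(H − s) = 4210 × (11444.6 − 16) / (11444.6 − 4210) = 4210 × 11428.6 / 7234.6 ≈ 6650.6 mm.
Depth of field = Df − Dn = 6650.6 − 3079.8 ≈ 3570.8 mm ≈ 3.57 m.

3.57 m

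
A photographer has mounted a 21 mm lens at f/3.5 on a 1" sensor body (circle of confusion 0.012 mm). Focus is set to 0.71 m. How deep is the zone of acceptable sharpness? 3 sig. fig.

93.6 mm

Hyperfocal distance H = f²/(N·c) + f = 21²/(3.5 × 0.012) + 21 = 441/0.042 + 21 ≈ 10521.0 mm ≈ 10.52 m.
Near limit Dn = s·(H − f)/(H + s − 2f) = 710 × (10521.0 − 21) / (10521.0 + 710 − 2 × 21) = 710 × 10500.0 / 11189.0 ≈ 666.279 mm.
Far limit Df = s·(H − f)/(H − s) = 710 × (10521.0 − 21) / (10521.0 − 710) = 710 × 10500.0 / 9811.0 ≈ 759.861 mm.
Depth of field = Df − Dn = 759.861 − 666.279 ≈ 93.582 mm.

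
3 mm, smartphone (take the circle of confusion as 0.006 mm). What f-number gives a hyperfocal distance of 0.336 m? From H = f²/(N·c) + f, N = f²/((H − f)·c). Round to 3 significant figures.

Rearrange H = f²/(N·c) + f for N: N = f² / ((H − f)·c).
N = 3² / ((336 − 3) × 0.006) = 9 / 1.998 ≈ 4.50.

f/4.50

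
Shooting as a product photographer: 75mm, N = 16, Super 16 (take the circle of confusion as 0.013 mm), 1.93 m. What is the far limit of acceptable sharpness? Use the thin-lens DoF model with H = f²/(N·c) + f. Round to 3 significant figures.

2.07 m

Hyperfocal distance H = f²/(N·c) + f = 75²/(16 × 0.013) + 75 = 5625/0.208 + 75 ≈ 27118.3 mm ≈ 27.12 m.
Far limit Df = s·(H − f)/(H − s) = 1930 × (27118.3 − 75) / (27118.3 − 1930) = 1930 × 27043.3 / 25188.3 ≈ 2072.1 mm ≈ 2.07 m.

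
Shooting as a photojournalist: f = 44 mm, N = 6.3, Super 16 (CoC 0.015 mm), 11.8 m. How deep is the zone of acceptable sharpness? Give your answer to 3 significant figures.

Hyperfocal distance H = f²/(N·c) + f = 44²/(6.3 × 0.015) + 44 = 1936/0.0945 + 44 ≈ 20530.8 mm ≈ 20.53 m.
Near limit Dn = s·(H − f)/(H + s − 2f) = 11800 × (20530.8 − 44) / (20530.8 + 11800 − 2 × 44) = 11800 × 20486.8 / 32242.8 ≈ 7498 mm.
Far limit Df = s·(H − f)/(H − s) = 11800 × (20530.8 − 44) / (20530.8 − 11800) = 11800 × 20486.8 / 8730.8 ≈ 27689 mm.
Depth of field = Df − Dn = 27689 − 7498 ≈ 20191 mm ≈ 20.2 m.

20.2 m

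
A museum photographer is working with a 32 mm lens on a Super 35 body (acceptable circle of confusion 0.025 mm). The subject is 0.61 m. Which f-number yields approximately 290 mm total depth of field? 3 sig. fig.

f/16

Write h = H − f = f²/(N·c). The thin-lens limits are Dn = s·h/(h + (s−f)) and Df = s·h/(h − (s−f)), so DoF = Df − Dn = 2·s·(s−f)·h / (h² − (s−f)²).
That is a quadratic in h: DoF·h² − 2·s·(s−f)·h − DoF·(s−f)² = 0 ⇒ h = (s−f)·(s + √(s² + DoF²)) / DoF = 578 × (610 + √(610² + 290²)) / 290 = 578 × (610 + 675.426) / 290 ≈ 2562.0 mm.
Then N = f²/(c·h) = 32² / (0.025 × 2562.0) = 1024 / 64.050 ≈ 16.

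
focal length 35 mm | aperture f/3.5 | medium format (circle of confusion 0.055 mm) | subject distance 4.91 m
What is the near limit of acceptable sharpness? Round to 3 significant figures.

2.78 m

Hyperfocal distance H = f²/(N·c) + f = 35²/(3.5 × 0.055) + 35 = 1225/0.1925 + 35 ≈ 6398.6 mm ≈ 6.399 m.
Near limit Dn = s·(H − f)/(H + s − 2f) = 4910 × (6398.6 − 35) / (6398.6 + 4910 − 2 × 35) = 4910 × 6363.6 / 11238.6 ≈ 2780.2 mm ≈ 2.78 m.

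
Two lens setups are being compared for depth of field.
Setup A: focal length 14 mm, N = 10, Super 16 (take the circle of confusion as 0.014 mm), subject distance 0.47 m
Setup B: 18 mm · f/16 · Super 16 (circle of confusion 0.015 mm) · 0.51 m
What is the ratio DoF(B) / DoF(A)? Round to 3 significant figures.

Setup A: H = 14²/(10×0.014) + 14 ≈ 1414.0 mm; DoF = Df − Dn = 697.03 − 354.53 ≈ 342.50 mm.
Setup B: H = 18²/(16×0.015) + 18 ≈ 1368.0 mm; DoF = Df − Dn = 802.45 − 373.78 ≈ 428.67 mm.
Ratio = 428.67 / 342.50 ≈ 1.25.

1.25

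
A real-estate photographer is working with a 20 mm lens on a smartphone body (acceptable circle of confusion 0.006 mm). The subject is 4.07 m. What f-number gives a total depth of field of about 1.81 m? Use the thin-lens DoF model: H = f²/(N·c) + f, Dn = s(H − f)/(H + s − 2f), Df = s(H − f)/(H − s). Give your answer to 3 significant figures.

Write h = H − f = f²/(N·c). The thin-lens limits are Dn = s·h/(h + (s−f)) and Df = s·h/(h − (s−f)), so DoF = Df − Dn = 2·s·(s−f)·h / (h² − (s−f)²).
That is a quadratic in h: DoF·h² − 2·s·(s−f)·h − DoF·(s−f)² = 0 ⇒ h = (s−f)·(s + √(s² + DoF²)) / DoF = 4050 × (4070 + √(4070² + 1810²)) / 1810 = 4050 × (4070 + 4454.32) / 1810 ≈ 19074 mm.
Then N = f²/(c·h) = 20² / (0.006 × 19074) = 400 / 114.44 ≈ 3.50.

f/3.50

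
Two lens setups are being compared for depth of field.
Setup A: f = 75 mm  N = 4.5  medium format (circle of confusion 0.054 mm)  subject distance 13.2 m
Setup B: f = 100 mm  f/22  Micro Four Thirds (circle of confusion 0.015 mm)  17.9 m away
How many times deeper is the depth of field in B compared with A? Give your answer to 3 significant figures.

1.46

Setup A: H = 75²/(4.5×0.054) + 75 ≈ 23223.1 mm; DoF = Df − Dn = 30485 − 8424 ≈ 22061 mm.
Setup B: H = 100²/(22×0.015) + 100 ≈ 30403.0 mm; DoF = Df − Dn = 43383 − 11276 ≈ 32107 mm.
Ratio = 32107 / 22061 ≈ 1.46.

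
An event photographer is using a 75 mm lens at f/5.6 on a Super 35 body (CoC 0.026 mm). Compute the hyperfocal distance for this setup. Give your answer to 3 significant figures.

38.7 m

Hyperfocal distance H = f²/(N·c) + f = 75²/(5.6 × 0.026) + 75 = 5625/0.1456 + 75 ≈ 38708.2 mm ≈ 38.7 m.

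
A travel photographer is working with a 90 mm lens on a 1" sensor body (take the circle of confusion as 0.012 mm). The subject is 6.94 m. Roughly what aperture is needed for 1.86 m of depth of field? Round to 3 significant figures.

Write h = H − f = f²/(N·c). The thin-lens limits are Dn = s·h/(h + (s−f)) and Df = s·h/(h − (s−f)), so DoF = Df − Dn = 2·s·(s−f)·h / (h² − (s−f)²).
That is a quadratic in h: DoF·h² − 2·s·(s−f)·h − DoF·(s−f)² = 0 ⇒ h = (s−f)·(s + √(s² + DoF²)) / DoF = 6850 × (6940 + √(6940² + 1860²)) / 1860 = 6850 × (6940 + 7184.93) / 1860 ≈ 52019 mm.
Then N = f²/(c·h) = 90² / (0.012 × 52019) = 8100 / 624.23 ≈ 13.

f/13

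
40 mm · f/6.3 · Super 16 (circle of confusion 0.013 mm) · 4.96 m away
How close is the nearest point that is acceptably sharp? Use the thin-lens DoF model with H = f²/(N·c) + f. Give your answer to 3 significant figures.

Hyperfocal distance H = f²/(N·c) + f = 40²/(6.3 × 0.013) + 40 = 1600/0.0819 + 40 ≈ 19576.0 mm ≈ 19.58 m.
Near limit Dn = s·(H − f)/(H + s − 2f) = 4960 × (19576.0 − 40) / (19576.0 + 4960 − 2 × 40) = 4960 × 19536.0 / 24456.0 ≈ 3962.2 mm ≈ 3.96 m.

3.96 m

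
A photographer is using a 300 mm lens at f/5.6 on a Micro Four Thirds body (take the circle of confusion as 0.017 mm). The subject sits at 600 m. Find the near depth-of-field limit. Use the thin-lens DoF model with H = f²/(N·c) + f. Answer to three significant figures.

Hyperfocal distance H = f²/(N·c) + f = 300²/(5.6 × 0.017) + 300 = 90000/0.0952 + 300 ≈ 945678.2 mm ≈ 945.7 m.
Near limit Dn = s·(H − f)/(H + s − 2f) = 600000 × (945678.2 − 300) / (945678.2 + 600000 − 2 × 300) = 600000 × 945378.2 / 1545078.2 ≈ 367119 mm ≈ 367 m.

367 m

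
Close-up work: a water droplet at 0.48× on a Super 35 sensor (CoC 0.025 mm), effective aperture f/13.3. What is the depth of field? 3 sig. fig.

At magnification m, DoF ≈ 2·N_eff·c/m² = 2 × 13.3 × 0.025 / 0.48² = 0.665 / 0.2304 ≈ 2.89 mm.

2.89 mm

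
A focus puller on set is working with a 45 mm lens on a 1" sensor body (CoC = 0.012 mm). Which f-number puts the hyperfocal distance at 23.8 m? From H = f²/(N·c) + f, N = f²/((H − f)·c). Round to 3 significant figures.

f/7.10

Rearrange H = f²/(N·c) + f for N: N = f² / ((H − f)·c).
N = 45² / ((23800 − 45) × 0.012) = 2025 / 285.1 ≈ 7.10.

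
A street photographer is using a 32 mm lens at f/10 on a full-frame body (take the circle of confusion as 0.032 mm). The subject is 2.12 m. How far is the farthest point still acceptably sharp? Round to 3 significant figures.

Hyperfocal distance H = f²/(N·c) + f = 32²/(10 × 0.032) + 32 = 1024/0.32 + 32 ≈ 3232.0 mm ≈ 3.232 m.
Far limit Df = s·(H − f)/(H − s) = 2120 × (3232.0 − 32) / (3232.0 − 2120) = 2120 × 3200.0 / 1112.0 ≈ 6100.7 mm ≈ 6.10 m.

6.10 m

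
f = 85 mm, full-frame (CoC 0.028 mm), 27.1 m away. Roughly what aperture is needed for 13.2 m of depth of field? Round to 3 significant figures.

f/2.20

Write h = H − f = f²/(N·c). The thin-lens limits are Dn = s·h/(h + (s−f)) and Df = s·h/(h − (s−f)), so DoF = Df − Dn = 2·s·(s−f)·h / (h² − (s−f)²).
That is a quadratic in h: DoF·h² − 2·s·(s−f)·h − DoF·(s−f)² = 0 ⇒ h = (s−f)·(s + √(s² + DoF²)) / DoF = 27015 × (27100 + √(27100² + 13200²)) / 13200 = 27015 × (27100 + 30143.8) / 13200 ≈ 117155 mm.
Then N = f²/(c·h) = 85² / (0.028 × 117155) = 7225 / 3280.3 ≈ 2.20.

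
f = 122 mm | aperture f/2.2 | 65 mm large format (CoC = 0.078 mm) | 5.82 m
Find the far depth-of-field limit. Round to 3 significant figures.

6.23 m

Hyperfocal distance H = f²/(N·c) + f = 122²/(2.2 × 0.078) + 122 = 14884/0.1716 + 122 ≈ 86858.6 mm ≈ 86.86 m.
Far limit Df = s·(H − f)/(H − s) = 5820 × (86858.6 − 122) / (86858.6 − 5820) = 5820 × 86736.6 / 81038.6 ≈ 6229.2 mm ≈ 6.23 m.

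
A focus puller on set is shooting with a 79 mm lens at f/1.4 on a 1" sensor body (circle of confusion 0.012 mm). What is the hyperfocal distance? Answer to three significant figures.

372 m

Hyperfocal distance H = f²/(N·c) + f = 79²/(1.4 × 0.012) + 79 = 6241/0.0168 + 79 ≈ 371567.1 mm ≈ 372 m.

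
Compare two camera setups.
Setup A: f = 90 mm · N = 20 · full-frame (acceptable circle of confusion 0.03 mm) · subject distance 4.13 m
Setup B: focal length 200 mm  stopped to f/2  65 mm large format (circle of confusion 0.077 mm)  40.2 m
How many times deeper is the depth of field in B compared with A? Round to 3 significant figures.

4.67

Setup A: H = 90²/(20×0.03) + 90 ≈ 13590.0 mm; DoF = Df − Dn = 5893.8 − 3178.7 ≈ 2715.1 mm.
Setup B: H = 200²/(2×0.077) + 200 ≈ 259940.3 mm; DoF = Df − Dn = 47518 − 34835 ≈ 12683 mm.
Ratio = 12683 / 2715.1 ≈ 4.67.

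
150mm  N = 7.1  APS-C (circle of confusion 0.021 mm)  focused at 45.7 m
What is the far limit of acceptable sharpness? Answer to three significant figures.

65.5 m

Hyperfocal distance H = f²/(N·c) + f = 150²/(7.1 × 0.021) + 150 = 22500/0.1491 + 150 ≈ 151055.4 mm ≈ 151.1 m.
Far limit Df = s·(H − f)/(H − s) = 45700 × (151055.4 − 150) / (151055.4 − 45700) = 45700 × 150905.4 / 105355.4 ≈ 65458 mm ≈ 65.5 m.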